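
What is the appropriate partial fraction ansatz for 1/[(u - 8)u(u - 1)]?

Three distinct linear factors: α/(u - 8) + β/u + γ/(u - 1)


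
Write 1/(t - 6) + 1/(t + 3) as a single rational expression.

Common denominator (t - 6)(t + 3). Numerator: 1(t + 3) + 1(t - 6) = (t + 3) + (t - 6) = 2t - 3
Result: (2t - 3)/[(t - 6)(t + 3)]


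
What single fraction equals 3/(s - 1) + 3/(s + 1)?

Common denominator (s - 1)(s + 1). Numerator: 3(s + 1) + 3(s - 1) = (3s + 3) + (3s - 3) = 6s
Result: (6s)/[(s - 1)(s + 1)]


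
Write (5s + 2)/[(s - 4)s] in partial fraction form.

At s=4: P = (5·4 + 2)/(4 - 0) = 11/2. At s=0: Q = (5·0 + 2)/(0 - 4) = -1/2
Result: (11/2)/(s - 4) - (1/2)/s


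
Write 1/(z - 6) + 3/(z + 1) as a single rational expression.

Common denominator (z - 6)(z + 1). Numerator: 1(z + 1) + 3(z - 6) = (z + 1) + (3z - 18) = 4z - 17
Result: (4z - 17)/[(z - 6)(z + 1)]


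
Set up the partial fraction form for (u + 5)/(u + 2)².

Repeated linear factor: α/(u + 2) + β/(u + 2)²


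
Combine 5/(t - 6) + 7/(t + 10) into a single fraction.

Common denominator (t - 6)(t + 10). Numerator: 5(t + 10) + 7(t - 6) = (5t + 50) + (7t - 42) = 12t + 8
Result: (12t + 8)/[(t - 6)(t + 10)]


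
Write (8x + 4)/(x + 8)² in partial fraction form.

(8x + 4) = A(x + 8) + B. At x = -8: B = 8·(-8) + 4 = -60. Coeff of x: A = 8
Result: 8/(x + 8) - 60/(x + 8)²


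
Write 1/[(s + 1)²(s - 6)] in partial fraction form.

Cover-up at s=6: γ = 1/(6 + 1)² = 1/49. Cover-up at s=-1: β = 1/(-1 - 6) = -1/7. Comparing s² coeff: α = -γ = -1/49
Result: (-1/49)/(s + 1) - (1/7)/(s + 1)² + (1/49)/(s - 6)


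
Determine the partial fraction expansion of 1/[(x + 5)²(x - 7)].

Cover-up at x=7: C = 1/(7 + 5)² = 1/144. Cover-up at x=-5: B = 1/(-5 - 7) = -1/12. Comparing x² coeff: A = -C = -1/144
Result: (-1/144)/(x + 5) - (1/12)/(x + 5)² + (1/144)/(x - 7)


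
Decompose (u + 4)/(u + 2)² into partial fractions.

(u + 4) = P(u + 2) + Q. At u = -2: Q = 1·(-2) + 4 = 2. Coeff of u: P = 1
Result: 1/(u + 2) + 2/(u + 2)²


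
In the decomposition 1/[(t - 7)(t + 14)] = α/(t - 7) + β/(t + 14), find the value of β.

Cover-up at t = -14: β = 1/(-14 - 7) = -1/21


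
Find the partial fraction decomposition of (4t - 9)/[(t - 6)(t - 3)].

At t=6: P = (4·6 - 9)/(6 - 3) = 5. At t=3: Q = (4·3 - 9)/(3 - 6) = -1
Result: 5/(t - 6) - 1/(t - 3)


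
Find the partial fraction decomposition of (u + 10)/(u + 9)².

(u + 10) = A(u + 9) + B. At u = -9: B = 1·(-9) + 10 = 1. Coeff of u: A = 1
Result: 1/(u + 9) + 1/(u + 9)²


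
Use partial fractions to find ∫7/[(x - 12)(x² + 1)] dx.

Cover-up at x=12: A = 7/(12²+1) = 7/145. Coeff matching: B = -7/145, C = -84/145. Decomposition: (7/145)/(x - 12) - ((7/145)x + 84/145)/(x² + 1). Integrate: linear → ln, quadratic → (1/2)ln + arctan: (7/145) ln|(x - 12)| - (7/290) ln(x² + 1) - (84/145) arctan(x) + C


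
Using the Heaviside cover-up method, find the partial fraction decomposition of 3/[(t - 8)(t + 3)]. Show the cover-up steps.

Cover (t - 8): set t=8, get α = 3/(8 + 3) = 3/11. Cover (t + 3): set t=-3, get β = 3/(-3 - 8) = -3/11.
Result: (3/11)/(t - 8) - (3/11)/(t + 3)


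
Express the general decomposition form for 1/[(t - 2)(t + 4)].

Distinct linear factors: A/(t - 2) + B/(t + 4)


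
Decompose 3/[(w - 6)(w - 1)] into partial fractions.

3/(w - 6)(w - 1) = P/(w - 6) + Q/(w - 1). P = 3/(6 - 1) = 3/5, Q = 3/(1 - 6) = -3/5
Result: (3/5)/(w - 6) - (3/5)/(w - 1)


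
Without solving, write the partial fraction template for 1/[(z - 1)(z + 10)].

Distinct linear factors: P/(z - 1) + Q/(z + 10)


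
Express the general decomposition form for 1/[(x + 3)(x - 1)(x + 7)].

Three distinct linear factors: α/(x + 3) + β/(x - 1) + γ/(x + 7)


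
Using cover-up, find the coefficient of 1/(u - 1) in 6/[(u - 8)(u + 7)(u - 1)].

Cover (u - 1), set u=1: 6/[(1 - 8)(1 + 7)] = -3/28


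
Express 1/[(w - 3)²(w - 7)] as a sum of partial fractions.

Cover-up at w=7: C = 1/(7 - 3)² = 1/16. Cover-up at w=3: B = 1/(3 - 7) = -1/4. Comparing w² coeff: A = -C = -1/16
Result: (-1/16)/(w - 3) - (1/4)/(w - 3)² + (1/16)/(w - 7)


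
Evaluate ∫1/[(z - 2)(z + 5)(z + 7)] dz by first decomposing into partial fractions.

Cover-up: P = 1/63, Q = -1/14, R = 1/18. Decomposition: (1/63)/(z - 2) - (1/14)/(z + 5) + (1/18)/(z + 7). Integrate each term: (1/63) ln|(z - 2)| - (1/14) ln|(z + 5)| + (1/18) ln|(z + 7)| + C


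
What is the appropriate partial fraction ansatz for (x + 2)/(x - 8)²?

Repeated linear factor: A/(x - 8) + B/(x - 8)²


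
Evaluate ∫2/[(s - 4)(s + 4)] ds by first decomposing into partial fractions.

Decompose: 2/[(s - 4)(s + 4)] = (1/4)/(s - 4) - (1/4)/(s + 4). Integrate each term: (1/4) ln|(s - 4)| - (1/4) ln|(s + 4)| + C


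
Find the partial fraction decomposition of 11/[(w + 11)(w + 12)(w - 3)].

Using cover-up method: α = -11/14, β = 11/15, γ = 11/210
Result: (-11/14)/(w + 11) + (11/15)/(w + 12) + (11/210)/(w - 3)


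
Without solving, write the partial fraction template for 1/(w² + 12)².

Repeated quadratic factor: (Pw + Q)/(w² + 12) + (Rw + S)/(w² + 12)²


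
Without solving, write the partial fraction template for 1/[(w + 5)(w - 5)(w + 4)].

Three distinct linear factors: α/(w + 5) + β/(w - 5) + γ/(w + 4)


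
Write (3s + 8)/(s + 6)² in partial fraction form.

(3s + 8) = A(s + 6) + B. At s = -6: B = 3·(-6) + 8 = -10. Coeff of s: A = 3
Result: 3/(s + 6) - 10/(s + 6)²


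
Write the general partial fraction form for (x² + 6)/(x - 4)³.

Repeated linear factor (power 3): α/(x - 4) + β/(x - 4)² + γ/(x - 4)³


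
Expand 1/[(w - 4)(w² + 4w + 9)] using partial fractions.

Cover-up at w = 4: α = 1/(4² + 4·4 + 9) = 1/41. Then β = -α = -1/41, γ = -α·(4 + 4) = -8/41
Result: (1/41)/(w - 4) - ((1/41)w + 8/41)/(w² + 4w + 9)


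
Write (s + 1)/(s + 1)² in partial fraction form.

(s + 1) = α(s + 1) + β. At s = -1: β = 1·(-1) + 1 = 0. Coeff of s: α = 1
Result: 1/(s + 1)


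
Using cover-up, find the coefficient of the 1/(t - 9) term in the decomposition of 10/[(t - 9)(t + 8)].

Cover (t - 9), set t=9: 10/((t + 8) at t=9) = 10/(17) = 10/17


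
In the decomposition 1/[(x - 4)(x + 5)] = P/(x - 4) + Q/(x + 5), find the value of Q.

Cover-up at x = -5: Q = 1/(-5 - 4) = -1/9


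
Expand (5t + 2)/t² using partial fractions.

(5t + 2) = At + B. At t = 0: B = 5·0 + 2 = 2. Coeff of t: A = 5
Result: 5/t + 2/t²


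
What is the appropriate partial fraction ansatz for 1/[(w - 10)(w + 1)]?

Distinct linear factors: A/(w - 10) + B/(w + 1)


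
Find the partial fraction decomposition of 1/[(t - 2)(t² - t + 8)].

Cover-up at t = 2: α = 1/(2² - 1·2 + 8) = 1/10. Then β = -α = -1/10, γ = -α·(-1 + 2) = -1/10
Result: (1/10)/(t - 2) - ((1/10)t + 1/10)/(t² - t + 8)


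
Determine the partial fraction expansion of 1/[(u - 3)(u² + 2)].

Cover-up at u = 3: A = 1/(3² + 2) = 1/11. Then B = -A = -1/11, C = -A·(0 + 3) = -3/11
Result: (1/11)/(u - 3) - ((1/11)u + 3/11)/(u² + 2)


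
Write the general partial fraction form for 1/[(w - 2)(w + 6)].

Distinct linear factors: P/(w - 2) + Q/(w + 6)


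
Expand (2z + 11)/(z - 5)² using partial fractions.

(2z + 11) = P(z - 5) + Q. At z = 5: Q = 2·5 + 11 = 21. Coeff of z: P = 2
Result: 2/(z - 5) + 21/(z - 5)²


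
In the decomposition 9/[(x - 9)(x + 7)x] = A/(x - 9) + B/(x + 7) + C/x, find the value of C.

Cover-up at x = 0: C = 9/[(0 - 9)(0 + 7)] = 9/[(-9)(7)] = -9/63 = -1/7


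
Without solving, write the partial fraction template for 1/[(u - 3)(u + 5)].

Distinct linear factors: A/(u - 3) + B/(u + 5)


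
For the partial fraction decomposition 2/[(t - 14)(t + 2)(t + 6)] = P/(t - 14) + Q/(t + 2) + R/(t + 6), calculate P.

Cover-up at t = 14: P = 2/[(14 + 2)(14 + 6)] = 2/[(16)(20)] = 2/320 = 1/160


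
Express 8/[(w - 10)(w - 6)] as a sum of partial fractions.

8/(w - 10)(w - 6) = P/(w - 10) + Q/(w - 6). P = 8/(10 - 6) = 2, Q = 8/(6 - 10) = -2
Result: 2/(w - 10) - 2/(w - 6)


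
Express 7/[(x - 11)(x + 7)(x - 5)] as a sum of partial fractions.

Using cover-up method: A = 7/108, B = 7/216, C = -7/72
Result: (7/108)/(x - 11) + (7/216)/(x + 7) - (7/72)/(x - 5)


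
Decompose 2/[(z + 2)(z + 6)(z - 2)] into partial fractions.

Using cover-up method: A = -1/8, B = 1/16, C = 1/16
Result: (-1/8)/(z + 2) + (1/16)/(z + 6) + (1/16)/(z - 2)


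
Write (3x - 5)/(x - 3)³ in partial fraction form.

(3x - 5) = A(x - 3)² + B(x - 3) + C. At x = 3: C = 3·3 - 5 = 4. Coefficients: A = 0, B = 3
Result: 3/(x - 3)² + 4/(x - 3)³


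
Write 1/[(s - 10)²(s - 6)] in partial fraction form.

Cover-up at s=6: γ = 1/(6 - 10)² = 1/16. Cover-up at s=10: β = 1/(10 - 6) = 1/4. Comparing s² coeff: α = -γ = -1/16
Result: (-1/16)/(s - 10) + (1/4)/(s - 10)² + (1/16)/(s - 6)


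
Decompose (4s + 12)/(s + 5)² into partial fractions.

(4s + 12) = A(s + 5) + B. At s = -5: B = 4·(-5) + 12 = -8. Coeff of s: A = 4
Result: 4/(s + 5) - 8/(s + 5)²


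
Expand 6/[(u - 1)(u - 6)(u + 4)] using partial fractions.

Using cover-up method: A = -6/25, B = 3/25, C = 3/25
Result: (-6/25)/(u - 1) + (3/25)/(u - 6) + (3/25)/(u + 4)


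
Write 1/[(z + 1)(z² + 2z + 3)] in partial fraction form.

Cover-up at z = -1: α = 1/((-1)² + 2·(-1) + 3) = 1/2. Then β = -α = -1/2, γ = -α·(2 - 1) = -1/2
Result: (1/2)/(z + 1) - ((1/2)z + 1/2)/(z² + 2z + 3)


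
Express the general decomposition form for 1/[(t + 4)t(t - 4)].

Three distinct linear factors: P/(t + 4) + Q/t + R/(t - 4)


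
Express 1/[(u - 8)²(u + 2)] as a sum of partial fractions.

Cover-up at u=-2: γ = 1/(-2 - 8)² = 1/100. Cover-up at u=8: β = 1/(8 + 2) = 1/10. Comparing u² coeff: α = -γ = -1/100
Result: (-1/100)/(u - 8) + (1/10)/(u - 8)² + (1/100)/(u + 2)


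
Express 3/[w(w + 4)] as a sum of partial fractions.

3/w(w + 4) = α/w + β/(w + 4). α = 3/(0 + 4) = 3/4, β = 3/(-4 - 0) = -3/4
Result: (3/4)/w - (3/4)/(w + 4)


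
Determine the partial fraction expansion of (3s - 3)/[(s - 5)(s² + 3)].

At s=5: P = (3·5 - 3)/(5² + 3) = 3/7. Q = -P = -3/7, R = 3 - 5·P = 6/7
Result: (3/7)/(s - 5) - ((3/7)s - 6/7)/(s² + 3)


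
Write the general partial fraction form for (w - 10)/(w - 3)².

Repeated linear factor: A/(w - 3) + B/(w - 3)²


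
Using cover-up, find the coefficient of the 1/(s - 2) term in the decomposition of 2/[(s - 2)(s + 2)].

Cover (s - 2), set s=2: 2/((s + 2) at s=2) = 2/(4) = 1/2


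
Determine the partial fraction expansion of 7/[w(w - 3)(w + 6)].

Using cover-up method: P = -7/18, Q = 7/27, R = 7/54
Result: (-7/18)/w + (7/27)/(w - 3) + (7/54)/(w + 6)


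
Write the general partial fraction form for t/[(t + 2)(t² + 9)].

Linear + irreducible quadratic: P/(t + 2) + (Qt + R)/(t² + 9)


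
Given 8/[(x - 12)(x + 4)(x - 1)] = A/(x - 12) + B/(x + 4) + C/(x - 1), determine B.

Cover-up at x = -4: B = 8/[(-4 - 12)(-4 - 1)] = 8/[(-16)(-5)] = 8/80 = 1/10


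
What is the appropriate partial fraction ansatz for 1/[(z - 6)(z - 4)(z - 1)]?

Three distinct linear factors: A/(z - 6) + B/(z - 4) + C/(z - 1)


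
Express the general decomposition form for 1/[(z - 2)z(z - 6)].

Three distinct linear factors: P/(z - 2) + Q/z + R/(z - 6)


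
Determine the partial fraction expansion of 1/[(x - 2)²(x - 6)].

Cover-up at x=6: C = 1/(6 - 2)² = 1/16. Cover-up at x=2: B = 1/(2 - 6) = -1/4. Comparing x² coeff: A = -C = -1/16
Result: (-1/16)/(x - 2) - (1/4)/(x - 2)² + (1/16)/(x - 6)


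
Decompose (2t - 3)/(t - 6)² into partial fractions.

(2t - 3) = P(t - 6) + Q. At t = 6: Q = 2·6 - 3 = 9. Coeff of t: P = 2
Result: 2/(t - 6) + 9/(t - 6)²


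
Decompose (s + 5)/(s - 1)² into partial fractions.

(s + 5) = A(s - 1) + B. At s = 1: B = 1·1 + 5 = 6. Coeff of s: A = 1
Result: 1/(s - 1) + 6/(s - 1)²


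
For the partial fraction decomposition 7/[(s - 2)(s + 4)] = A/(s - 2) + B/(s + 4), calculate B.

Cover-up at s = -4: B = 7/(-4 - 2) = -7/6


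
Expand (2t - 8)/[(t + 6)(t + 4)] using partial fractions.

At t=-6: α = (2·(-6) - 8)/(-6 + 4) = 10. At t=-4: β = (2·(-4) - 8)/(-4 + 6) = -8
Result: 10/(t + 6) - 8/(t + 4)


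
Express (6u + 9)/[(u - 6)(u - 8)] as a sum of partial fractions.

At u=6: α = (6·6 + 9)/(6 - 8) = -45/2. At u=8: β = (6·8 + 9)/(8 - 6) = 57/2
Result: (-45/2)/(u - 6) + (57/2)/(u - 8)


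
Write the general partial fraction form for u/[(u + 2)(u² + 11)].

Linear + irreducible quadratic: α/(u + 2) + (βu + γ)/(u² + 11)


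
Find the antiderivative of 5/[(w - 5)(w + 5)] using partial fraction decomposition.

Decompose: 5/[(w - 5)(w + 5)] = (1/2)/(w - 5) - (1/2)/(w + 5). Integrate each term: (1/2) ln|(w - 5)| - (1/2) ln|(w + 5)| + C


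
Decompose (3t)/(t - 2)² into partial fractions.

(3t) = P(t - 2) + Q. At t = 2: Q = 3·2 + 0 = 6. Coeff of t: P = 3
Result: 3/(t - 2) + 6/(t - 2)²


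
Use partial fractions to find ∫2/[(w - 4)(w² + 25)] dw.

Cover-up at w=4: A = 2/(4²+25) = 2/41. Coeff matching: B = -2/41, C = -8/41. Decomposition: (2/41)/(w - 4) - ((2/41)w + 8/41)/(w² + 25). Integrate: linear → ln, quadratic → (1/2)ln + arctan: (2/41) ln|(w - 4)| - (1/41) ln(w² + 25) - (8/205) arctan(w/5) + C


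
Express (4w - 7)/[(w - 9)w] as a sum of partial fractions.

At w=9: P = (4·9 - 7)/(9 - 0) = 29/9. At w=0: Q = (4·0 - 7)/(0 - 9) = 7/9
Result: (29/9)/(w - 9) + (7/9)/w


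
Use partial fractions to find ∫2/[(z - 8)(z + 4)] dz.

Decompose: 2/[(z - 8)(z + 4)] = (1/6)/(z - 8) - (1/6)/(z + 4). Integrate each term: (1/6) ln|(z - 8)| - (1/6) ln|(z + 4)| + C


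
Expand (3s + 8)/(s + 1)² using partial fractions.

(3s + 8) = A(s + 1) + B. At s = -1: B = 3·(-1) + 8 = 5. Coeff of s: A = 3
Result: 3/(s + 1) + 5/(s + 1)²


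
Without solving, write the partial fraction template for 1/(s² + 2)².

Repeated quadratic factor: (αs + β)/(s² + 2) + (γs + δ)/(s² + 2)²


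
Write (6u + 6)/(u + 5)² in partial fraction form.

(6u + 6) = P(u + 5) + Q. At u = -5: Q = 6·(-5) + 6 = -24. Coeff of u: P = 6
Result: 6/(u + 5) - 24/(u + 5)²


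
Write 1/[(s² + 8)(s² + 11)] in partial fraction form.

Coefficient matching gives A = C = 0, B = 1/(11-8) = 1/3, D = -B = -1/3
Result: (1/3)/(s² + 8) - (1/3)/(s² + 11)


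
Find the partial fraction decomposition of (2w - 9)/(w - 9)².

(2w - 9) = α(w - 9) + β. At w = 9: β = 2·9 - 9 = 9. Coeff of w: α = 2
Result: 2/(w - 9) + 9/(w - 9)²


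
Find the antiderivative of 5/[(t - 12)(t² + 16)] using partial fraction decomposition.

Cover-up at t=12: A = 5/(12²+16) = 1/32. Coeff matching: B = -1/32, C = -3/8. Decomposition: (1/32)/(t - 12) - ((1/32)t + 3/8)/(t² + 16). Integrate: linear → ln, quadratic → (1/2)ln + arctan: (1/32) ln|(t - 12)| - (1/64) ln(t² + 16) - (3/32) arctan(t/4) + C


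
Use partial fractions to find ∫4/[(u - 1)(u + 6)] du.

Decompose: 4/[(u - 1)(u + 6)] = (4/7)/(u - 1) - (4/7)/(u + 6). Integrate each term: (4/7) ln|(u - 1)| - (4/7) ln|(u + 6)| + C


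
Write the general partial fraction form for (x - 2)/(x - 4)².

Repeated linear factor: A/(x - 4) + B/(x - 4)²


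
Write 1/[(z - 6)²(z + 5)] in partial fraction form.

Cover-up at z=-5: γ = 1/(-5 - 6)² = 1/121. Cover-up at z=6: β = 1/(6 + 5) = 1/11. Comparing z² coeff: α = -γ = -1/121
Result: (-1/121)/(z - 6) + (1/11)/(z - 6)² + (1/121)/(z + 5)


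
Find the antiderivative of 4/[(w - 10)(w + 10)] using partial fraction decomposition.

Decompose: 4/[(w - 10)(w + 10)] = (1/5)/(w - 10) - (1/5)/(w + 10). Integrate each term: (1/5) ln|(w - 10)| - (1/5) ln|(w + 10)| + C


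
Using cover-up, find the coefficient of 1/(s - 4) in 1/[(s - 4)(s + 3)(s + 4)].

Cover (s - 4), set s=4: 1/[(4 + 3)(4 + 4)] = 1/56


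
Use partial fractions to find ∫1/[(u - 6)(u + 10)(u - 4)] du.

Cover-up: A = 1/32, B = 1/224, C = -1/28. Decomposition: (1/32)/(u - 6) + (1/224)/(u + 10) - (1/28)/(u - 4). Integrate each term: (1/32) ln|(u - 6)| + (1/224) ln|(u + 10)| - (1/28) ln|(u - 4)| + C


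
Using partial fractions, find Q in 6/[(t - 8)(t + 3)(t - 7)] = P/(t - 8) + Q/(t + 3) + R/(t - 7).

Cover-up at t = -3: Q = 6/[(-3 - 8)(-3 - 7)] = 6/[(-11)(-10)] = 6/110 = 3/55


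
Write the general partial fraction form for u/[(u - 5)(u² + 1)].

Linear + irreducible quadratic: A/(u - 5) + (Bu + C)/(u² + 1)


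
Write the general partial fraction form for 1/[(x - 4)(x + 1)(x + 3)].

Three distinct linear factors: A/(x - 4) + B/(x + 1) + C/(x + 3)


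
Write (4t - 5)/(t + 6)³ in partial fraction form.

(4t - 5) = A(t + 6)² + B(t + 6) + C. At t = -6: C = 4·(-6) - 5 = -29. Coefficients: A = 0, B = 4
Result: 4/(t + 6)² - 29/(t + 6)³


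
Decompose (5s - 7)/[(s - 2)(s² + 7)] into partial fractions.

At s=2: α = (5·2 - 7)/(2² + 7) = 3/11. β = -α = -3/11, γ = 5 - 2·α = 49/11
Result: (3/11)/(s - 2) - ((3/11)s - 49/11)/(s² + 7)


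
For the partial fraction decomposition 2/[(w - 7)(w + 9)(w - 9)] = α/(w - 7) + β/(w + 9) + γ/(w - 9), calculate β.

Cover-up at w = -9: β = 2/[(-9 - 7)(-9 - 9)] = 2/[(-16)(-18)] = 2/288 = 1/144


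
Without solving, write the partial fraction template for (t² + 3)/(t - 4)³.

Repeated linear factor (power 3): α/(t - 4) + β/(t - 4)² + γ/(t - 4)³


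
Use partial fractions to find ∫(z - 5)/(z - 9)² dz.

Decompose: A = 1, B = 1·9 - 5 = 4, so (z - 5)/(z - 9)² = 1/(z - 9) + 4/(z - 9)². Integrate: ∫ A/(z - 9) dz = ln|(z - 9)|; ∫ B/(z - 9)² dz = -4/(z - 9). Sum: ln|(z - 9)| - 4/(z - 9) + C


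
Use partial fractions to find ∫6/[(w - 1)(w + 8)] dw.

Decompose: 6/[(w - 1)(w + 8)] = (2/3)/(w - 1) - (2/3)/(w + 8). Integrate each term: (2/3) ln|(w - 1)| - (2/3) ln|(w + 8)| + C


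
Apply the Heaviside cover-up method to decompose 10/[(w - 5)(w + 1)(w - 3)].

Cover (w - 5), w=5: α = 10/[(5 + 1)(5 - 3)] = 5/6. Cover (w + 1), w=-1: β = 10/[(-1 - 5)(-1 - 3)] = 5/12. Cover (w - 3), w=3: γ = 10/[(3 - 5)(3 + 1)] = -5/4.
Result: (5/6)/(w - 5) + (5/12)/(w + 1) - (5/4)/(w - 3)


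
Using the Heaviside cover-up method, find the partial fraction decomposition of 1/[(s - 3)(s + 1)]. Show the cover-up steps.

Cover (s - 3): set s=3, get α = 1/(3 + 1) = 1/4. Cover (s + 1): set s=-1, get β = 1/(-1 - 3) = -1/4.
Result: (1/4)/(s - 3) - (1/4)/(s + 1)


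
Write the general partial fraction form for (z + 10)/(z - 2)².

Repeated linear factor: P/(z - 2) + Q/(z - 2)²


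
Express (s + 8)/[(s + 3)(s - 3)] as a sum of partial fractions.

At s=-3: A = (1·(-3) + 8)/(-3 - 3) = -5/6. At s=3: B = (1·3 + 8)/(3 + 3) = 11/6
Result: (-5/6)/(s + 3) + (11/6)/(s - 3)


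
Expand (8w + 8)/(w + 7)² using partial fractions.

(8w + 8) = P(w + 7) + Q. At w = -7: Q = 8·(-7) + 8 = -48. Coeff of w: P = 8
Result: 8/(w + 7) - 48/(w + 7)²


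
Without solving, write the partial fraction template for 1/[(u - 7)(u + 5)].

Distinct linear factors: P/(u - 7) + Q/(u + 5)


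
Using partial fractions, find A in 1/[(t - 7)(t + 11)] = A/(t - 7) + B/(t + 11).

Cover-up at t = 7: A = 1/(7 + 11) = 1/18


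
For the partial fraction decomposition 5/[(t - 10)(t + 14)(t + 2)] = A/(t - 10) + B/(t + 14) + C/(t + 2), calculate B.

Cover-up at t = -14: B = 5/[(-14 - 10)(-14 + 2)] = 5/[(-24)(-12)] = 5/288


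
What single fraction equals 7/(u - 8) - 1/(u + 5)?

Common denominator (u - 8)(u + 5). Numerator: 7(u + 5) - 1(u - 8) = (7u + 35) - (u - 8) = 6u + 43
Result: (6u + 43)/[(u - 8)(u + 5)]


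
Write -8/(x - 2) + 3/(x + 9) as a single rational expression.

Common denominator (x - 2)(x + 9). Numerator: -8(x + 9) + 3(x - 2) = (-8x - 72) + (3x - 6) = -5x - 78
Result: (-5x - 78)/[(x - 2)(x + 9)]


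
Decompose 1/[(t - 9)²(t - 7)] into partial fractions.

Cover-up at t=7: γ = 1/(7 - 9)² = 1/4. Cover-up at t=9: β = 1/(9 - 7) = 1/2. Comparing t² coeff: α = -γ = -1/4
Result: (-1/4)/(t - 9) + (1/2)/(t - 9)² + (1/4)/(t - 7)


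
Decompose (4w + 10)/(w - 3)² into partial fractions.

(4w + 10) = A(w - 3) + B. At w = 3: B = 4·3 + 10 = 22. Coeff of w: A = 4
Result: 4/(w - 3) + 22/(w - 3)²


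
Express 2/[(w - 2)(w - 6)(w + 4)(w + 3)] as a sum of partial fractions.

Using Heaviside cover-up: (-1/60)/(w - 2) + (1/180)/(w - 6) - (1/30)/(w + 4) + (2/45)/(w + 3)


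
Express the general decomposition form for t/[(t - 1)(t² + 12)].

Linear + irreducible quadratic: A/(t - 1) + (Bt + C)/(t² + 12)


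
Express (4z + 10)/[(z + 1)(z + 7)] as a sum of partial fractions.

At z=-1: P = (4·(-1) + 10)/(-1 + 7) = 1. At z=-7: Q = (4·(-7) + 10)/(-7 + 1) = 3
Result: 1/(z + 1) + 3/(z + 7)


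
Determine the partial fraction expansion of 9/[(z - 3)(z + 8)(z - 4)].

Using cover-up method: P = -9/11, Q = 3/44, R = 3/4
Result: (-9/11)/(z - 3) + (3/44)/(z + 8) + (3/4)/(z - 4)


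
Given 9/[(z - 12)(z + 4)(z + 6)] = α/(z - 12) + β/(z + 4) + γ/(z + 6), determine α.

Cover-up at z = 12: α = 9/[(12 + 4)(12 + 6)] = 9/[(16)(18)] = 9/288 = 1/32


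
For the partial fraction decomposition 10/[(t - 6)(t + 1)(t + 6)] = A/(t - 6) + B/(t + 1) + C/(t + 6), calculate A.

Cover-up at t = 6: A = 10/[(6 + 1)(6 + 6)] = 10/[(7)(12)] = 10/84 = 5/42


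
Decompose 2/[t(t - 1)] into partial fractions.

2/t(t - 1) = α/t + β/(t - 1). α = 2/(0 - 1) = -2, β = 2/(1 - 0) = 2
Result: -2/t + 2/(t - 1)


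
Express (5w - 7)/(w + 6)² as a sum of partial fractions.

(5w - 7) = P(w + 6) + Q. At w = -6: Q = 5·(-6) - 7 = -37. Coeff of w: P = 5
Result: 5/(w + 6) - 37/(w + 6)²


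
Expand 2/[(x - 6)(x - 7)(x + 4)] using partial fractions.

Using cover-up method: A = -1/5, B = 2/11, C = 1/55
Result: (-1/5)/(x - 6) + (2/11)/(x - 7) + (1/55)/(x + 4)


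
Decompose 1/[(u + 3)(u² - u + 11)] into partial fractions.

Cover-up at u = -3: A = 1/((-3)² - 1·(-3) + 11) = 1/23. Then B = -A = -1/23, C = -A·(-1 - 3) = 4/23
Result: (1/23)/(u + 3) - ((1/23)u - 4/23)/(u² - u + 11)


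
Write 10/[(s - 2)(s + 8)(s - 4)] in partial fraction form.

Using cover-up method: α = -1/2, β = 1/12, γ = 5/12
Result: (-1/2)/(s - 2) + (1/12)/(s + 8) + (5/12)/(s - 4)


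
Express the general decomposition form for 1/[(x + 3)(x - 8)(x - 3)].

Three distinct linear factors: α/(x + 3) + β/(x - 8) + γ/(x - 3)


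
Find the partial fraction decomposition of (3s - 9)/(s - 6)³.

(3s - 9) = P(s - 6)² + Q(s - 6) + R. At s = 6: R = 3·6 - 9 = 9. Coefficients: P = 0, Q = 3
Result: 3/(s - 6)² + 9/(s - 6)³


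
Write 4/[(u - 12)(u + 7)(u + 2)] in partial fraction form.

Using cover-up method: A = 2/133, B = 4/95, C = -2/35
Result: (2/133)/(u - 12) + (4/95)/(u + 7) - (2/35)/(u + 2)


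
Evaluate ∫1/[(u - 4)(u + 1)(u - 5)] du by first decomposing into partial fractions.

Cover-up: A = -1/5, B = 1/30, C = 1/6. Decomposition: (-1/5)/(u - 4) + (1/30)/(u + 1) + (1/6)/(u - 5). Integrate each term: (-1/5) ln|(u - 4)| + (1/30) ln|(u + 1)| + (1/6) ln|(u - 5)| + C


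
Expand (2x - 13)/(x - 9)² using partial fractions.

(2x - 13) = A(x - 9) + B. At x = 9: B = 2·9 - 13 = 5. Coeff of x: A = 2
Result: 2/(x - 9) + 5/(x - 9)²


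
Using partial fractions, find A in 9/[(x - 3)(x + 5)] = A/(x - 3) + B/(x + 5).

Cover-up at x = 3: A = 9/(3 + 5) = 9/8


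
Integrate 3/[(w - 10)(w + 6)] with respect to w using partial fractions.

Decompose: 3/[(w - 10)(w + 6)] = (3/16)/(w - 10) - (3/16)/(w + 6). Integrate each term: (3/16) ln|(w - 10)| - (3/16) ln|(w + 6)| + C


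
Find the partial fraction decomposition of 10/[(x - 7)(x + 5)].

10/(x - 7)(x + 5) = P/(x - 7) + Q/(x + 5). P = 10/(7 + 5) = 5/6, Q = 10/(-5 - 7) = -5/6
Result: (5/6)/(x - 7) - (5/6)/(x + 5)


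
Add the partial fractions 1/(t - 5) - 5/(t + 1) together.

Common denominator (t - 5)(t + 1). Numerator: 1(t + 1) - 5(t - 5) = (t + 1) - (5t - 25) = -4t + 26
Result: (-4t + 26)/[(t - 5)(t + 1)]


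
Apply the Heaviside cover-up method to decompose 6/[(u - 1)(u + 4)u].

Cover (u - 1), u=1: P = 6/[(1 + 4)(1 - 0)] = 6/5. Cover (u + 4), u=-4: Q = 6/[(-4 - 1)(-4 - 0)] = 3/10. Cover u, u=0: R = 6/[(0 - 1)(0 + 4)] = -3/2.
Result: (6/5)/(u - 1) + (3/10)/(u + 4) - (3/2)/u


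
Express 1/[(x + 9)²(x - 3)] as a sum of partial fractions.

Cover-up at x=3: γ = 1/(3 + 9)² = 1/144. Cover-up at x=-9: β = 1/(-9 - 3) = -1/12. Comparing x² coeff: α = -γ = -1/144
Result: (-1/144)/(x + 9) - (1/12)/(x + 9)² + (1/144)/(x - 3)


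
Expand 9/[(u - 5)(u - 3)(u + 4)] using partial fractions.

Using cover-up method: A = 1/2, B = -9/14, C = 1/7
Result: (1/2)/(u - 5) - (9/14)/(u - 3) + (1/7)/(u + 4)


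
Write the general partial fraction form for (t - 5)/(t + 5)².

Repeated linear factor: A/(t + 5) + B/(t + 5)²


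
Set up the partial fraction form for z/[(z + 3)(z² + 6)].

Linear + irreducible quadratic: P/(z + 3) + (Qz + R)/(z² + 6)


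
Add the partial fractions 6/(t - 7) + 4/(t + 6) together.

Common denominator (t - 7)(t + 6). Numerator: 6(t + 6) + 4(t - 7) = (6t + 36) + (4t - 28) = 10t + 8
Result: (10t + 8)/[(t - 7)(t + 6)]


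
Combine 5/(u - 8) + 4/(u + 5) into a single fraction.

Common denominator (u - 8)(u + 5). Numerator: 5(u + 5) + 4(u - 8) = (5u + 25) + (4u - 32) = 9u - 7
Result: (9u - 7)/[(u - 8)(u + 5)]


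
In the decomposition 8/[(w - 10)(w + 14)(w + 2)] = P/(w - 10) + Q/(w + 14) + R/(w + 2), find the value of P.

Cover-up at w = 10: P = 8/[(10 + 14)(10 + 2)] = 8/[(24)(12)] = 8/288 = 1/36


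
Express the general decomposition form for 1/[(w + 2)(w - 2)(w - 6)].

Three distinct linear factors: α/(w + 2) + β/(w - 2) + γ/(w - 6)


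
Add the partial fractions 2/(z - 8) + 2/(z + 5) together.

Common denominator (z - 8)(z + 5). Numerator: 2(z + 5) + 2(z - 8) = (2z + 10) + (2z - 16) = 4z - 6
Result: (4z - 6)/[(z - 8)(z + 5)]


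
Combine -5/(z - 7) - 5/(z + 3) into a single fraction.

Common denominator (z - 7)(z + 3). Numerator: -5(z + 3) - 5(z - 7) = (-5z - 15) - (5z - 35) = -10z + 20
Result: (-10z + 20)/[(z - 7)(z + 3)]


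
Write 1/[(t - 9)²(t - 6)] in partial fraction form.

Cover-up at t=6: γ = 1/(6 - 9)² = 1/9. Cover-up at t=9: β = 1/(9 - 6) = 1/3. Comparing t² coeff: α = -γ = -1/9
Result: (-1/9)/(t - 9) + (1/3)/(t - 9)² + (1/9)/(t - 6)


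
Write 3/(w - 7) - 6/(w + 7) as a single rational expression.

Common denominator (w - 7)(w + 7). Numerator: 3(w + 7) - 6(w - 7) = (3w + 21) - (6w - 42) = -3w + 63
Result: (-3w + 63)/[(w - 7)(w + 7)]


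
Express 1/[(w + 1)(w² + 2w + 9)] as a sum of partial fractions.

Cover-up at w = -1: α = 1/((-1)² + 2·(-1) + 9) = 1/8. Then β = -α = -1/8, γ = -α·(2 - 1) = -1/8
Result: (1/8)/(w + 1) - ((1/8)w + 1/8)/(w² + 2w + 9)


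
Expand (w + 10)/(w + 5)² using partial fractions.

(w + 10) = α(w + 5) + β. At w = -5: β = 1·(-5) + 10 = 5. Coeff of w: α = 1
Result: 1/(w + 5) + 5/(w + 5)²


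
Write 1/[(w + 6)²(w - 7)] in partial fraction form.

Cover-up at w=7: γ = 1/(7 + 6)² = 1/169. Cover-up at w=-6: β = 1/(-6 - 7) = -1/13. Comparing w² coeff: α = -γ = -1/169
Result: (-1/169)/(w + 6) - (1/13)/(w + 6)² + (1/169)/(w - 7)


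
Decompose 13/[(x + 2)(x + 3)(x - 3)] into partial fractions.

Using cover-up method: α = -13/5, β = 13/6, γ = 13/30
Result: (-13/5)/(x + 2) + (13/6)/(x + 3) + (13/30)/(x - 3)


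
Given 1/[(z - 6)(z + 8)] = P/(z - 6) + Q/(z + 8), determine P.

Cover-up at z = 6: P = 1/(6 + 8) = 1/14


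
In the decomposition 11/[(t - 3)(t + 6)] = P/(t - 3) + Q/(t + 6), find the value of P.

Cover-up at t = 3: P = 11/(3 + 6) = 11/9


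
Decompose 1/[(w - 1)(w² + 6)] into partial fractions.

Cover-up at w = 1: A = 1/(1² + 6) = 1/7. Then B = -A = -1/7, C = -A·(0 + 1) = -1/7
Result: (1/7)/(w - 1) - ((1/7)w + 1/7)/(w² + 6)


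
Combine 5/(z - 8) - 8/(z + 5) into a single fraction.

Common denominator (z - 8)(z + 5). Numerator: 5(z + 5) - 8(z - 8) = (5z + 25) - (8z - 64) = -3z + 89
Result: (-3z + 89)/[(z - 8)(z + 5)]


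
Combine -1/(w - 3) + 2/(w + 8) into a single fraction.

Common denominator (w - 3)(w + 8). Numerator: -1(w + 8) + 2(w - 3) = (-w - 8) + (2w - 6) = w - 14
Result: (w - 14)/[(w - 3)(w + 8)]


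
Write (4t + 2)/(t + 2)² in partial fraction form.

(4t + 2) = α(t + 2) + β. At t = -2: β = 4·(-2) + 2 = -6. Coeff of t: α = 4
Result: 4/(t + 2) - 6/(t + 2)²


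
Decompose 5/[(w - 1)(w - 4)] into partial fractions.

5/(w - 1)(w - 4) = α/(w - 1) + β/(w - 4). α = 5/(1 - 4) = -5/3, β = 5/(4 - 1) = 5/3
Result: (-5/3)/(w - 1) + (5/3)/(w - 4)


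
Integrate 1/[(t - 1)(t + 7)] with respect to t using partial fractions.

Decompose: 1/[(t - 1)(t + 7)] = (1/8)/(t - 1) - (1/8)/(t + 7). Integrate each term: (1/8) ln|(t - 1)| - (1/8) ln|(t + 7)| + C


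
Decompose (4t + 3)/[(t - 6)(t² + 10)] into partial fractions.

At t=6: P = (4·6 + 3)/(6² + 10) = 27/46. Q = -P = -27/46, R = 4 - 6·P = 11/23
Result: (27/46)/(t - 6) - ((27/46)t - 11/23)/(t² + 10)


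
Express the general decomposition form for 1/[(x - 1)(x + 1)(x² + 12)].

Two linear + quadratic: P/(x - 1) + Q/(x + 1) + (Rx + S)/(x² + 12)


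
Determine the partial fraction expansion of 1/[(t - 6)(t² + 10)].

Cover-up at t = 6: A = 1/(6² + 10) = 1/46. Then B = -A = -1/46, C = -A·(0 + 6) = -3/23
Result: (1/46)/(t - 6) - ((1/46)t + 3/23)/(t² + 10)


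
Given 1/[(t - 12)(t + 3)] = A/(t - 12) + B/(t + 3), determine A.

Cover-up at t = 12: A = 1/(12 + 3) = 1/15


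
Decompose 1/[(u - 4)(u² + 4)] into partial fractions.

Cover-up at u = 4: A = 1/(4² + 4) = 1/20. Then B = -A = -1/20, C = -A·(0 + 4) = -1/5
Result: (1/20)/(u - 4) - ((1/20)u + 1/5)/(u² + 4)


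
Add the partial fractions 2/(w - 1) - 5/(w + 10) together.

Common denominator (w - 1)(w + 10). Numerator: 2(w + 10) - 5(w - 1) = (2w + 20) - (5w - 5) = -3w + 25
Result: (-3w + 25)/[(w - 1)(w + 10)]


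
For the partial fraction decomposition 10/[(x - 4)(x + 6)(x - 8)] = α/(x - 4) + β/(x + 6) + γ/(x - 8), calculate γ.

Cover-up at x = 8: γ = 10/[(8 - 4)(8 + 6)] = 10/[(4)(14)] = 10/56 = 5/28


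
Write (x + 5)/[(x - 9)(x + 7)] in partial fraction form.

At x=9: A = (1·9 + 5)/(9 + 7) = 7/8. At x=-7: B = (1·(-7) + 5)/(-7 - 9) = 1/8
Result: (7/8)/(x - 9) + (1/8)/(x + 7)


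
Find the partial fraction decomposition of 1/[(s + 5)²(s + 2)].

Cover-up at s=-2: γ = 1/(-2 + 5)² = 1/9. Cover-up at s=-5: β = 1/(-5 + 2) = -1/3. Comparing s² coeff: α = -γ = -1/9
Result: (-1/9)/(s + 5) - (1/3)/(s + 5)² + (1/9)/(s + 2)


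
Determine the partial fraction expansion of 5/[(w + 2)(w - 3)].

5/(w + 2)(w - 3) = P/(w + 2) + Q/(w - 3). P = 5/(-2 - 3) = -1, Q = 5/(3 + 2) = 1
Result: -1/(w + 2) + 1/(w - 3)


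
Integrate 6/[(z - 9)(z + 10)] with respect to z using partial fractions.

Decompose: 6/[(z - 9)(z + 10)] = (6/19)/(z - 9) - (6/19)/(z + 10). Integrate each term: (6/19) ln|(z - 9)| - (6/19) ln|(z + 10)| + C


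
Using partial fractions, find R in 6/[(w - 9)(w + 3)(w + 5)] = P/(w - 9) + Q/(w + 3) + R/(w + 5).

Cover-up at w = -5: R = 6/[(-5 - 9)(-5 + 3)] = 6/[(-14)(-2)] = 6/28 = 3/14


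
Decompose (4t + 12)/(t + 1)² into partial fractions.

(4t + 12) = A(t + 1) + B. At t = -1: B = 4·(-1) + 12 = 8. Coeff of t: A = 4
Result: 4/(t + 1) + 8/(t + 1)²


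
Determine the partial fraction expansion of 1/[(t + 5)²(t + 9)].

Cover-up at t=-9: γ = 1/(-9 + 5)² = 1/16. Cover-up at t=-5: β = 1/(-5 + 9) = 1/4. Comparing t² coeff: α = -γ = -1/16
Result: (-1/16)/(t + 5) + (1/4)/(t + 5)² + (1/16)/(t + 9)


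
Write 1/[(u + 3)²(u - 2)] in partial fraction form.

Cover-up at u=2: γ = 1/(2 + 3)² = 1/25. Cover-up at u=-3: β = 1/(-3 - 2) = -1/5. Comparing u² coeff: α = -γ = -1/25
Result: (-1/25)/(u + 3) - (1/5)/(u + 3)² + (1/25)/(u - 2)


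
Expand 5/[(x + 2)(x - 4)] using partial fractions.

5/(x + 2)(x - 4) = α/(x + 2) + β/(x - 4). α = 5/(-2 - 4) = -5/6, β = 5/(4 + 2) = 5/6
Result: (-5/6)/(x + 2) + (5/6)/(x - 4)


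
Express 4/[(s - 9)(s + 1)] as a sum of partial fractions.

4/(s - 9)(s + 1) = A/(s - 9) + B/(s + 1). A = 4/(9 + 1) = 2/5, B = 4/(-1 - 9) = -2/5
Result: (2/5)/(s - 9) - (2/5)/(s + 1)


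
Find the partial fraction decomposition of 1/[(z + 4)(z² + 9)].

Cover-up at z = -4: α = 1/((-4)² + 9) = 1/25. Then β = -α = -1/25, γ = -α·(0 - 4) = 4/25
Result: (1/25)/(z + 4) - ((1/25)z - 4/25)/(z² + 9)


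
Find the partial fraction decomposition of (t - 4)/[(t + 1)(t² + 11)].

At t=-1: α = (1·(-1) - 4)/((-1)² + 11) = -5/12. β = -α = 5/12, γ = 1 - (-1)·α = 7/12
Result: (-5/12)/(t + 1) + ((5/12)t + 7/12)/(t² + 11)


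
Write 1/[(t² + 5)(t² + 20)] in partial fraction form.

Coefficient matching gives A = C = 0, B = 1/(20-5) = 1/15, D = -B = -1/15
Result: (1/15)/(t² + 5) - (1/15)/(t² + 20)


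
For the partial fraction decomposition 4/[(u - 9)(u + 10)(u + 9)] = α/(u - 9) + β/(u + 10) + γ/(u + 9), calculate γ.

Cover-up at u = -9: γ = 4/[(-9 - 9)(-9 + 10)] = 4/[(-18)(1)] = -4/18 = -2/9


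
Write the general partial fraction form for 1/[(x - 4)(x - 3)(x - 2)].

Three distinct linear factors: P/(x - 4) + Q/(x - 3) + R/(x - 2)


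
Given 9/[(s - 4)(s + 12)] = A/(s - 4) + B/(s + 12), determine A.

Cover-up at s = 4: A = 9/(4 + 12) = 9/16


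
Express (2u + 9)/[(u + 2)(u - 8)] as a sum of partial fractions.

At u=-2: α = (2·(-2) + 9)/(-2 - 8) = -1/2. At u=8: β = (2·8 + 9)/(8 + 2) = 5/2
Result: (-1/2)/(u + 2) + (5/2)/(u - 8)


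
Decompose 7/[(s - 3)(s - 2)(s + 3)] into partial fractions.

Using cover-up method: P = 7/6, Q = -7/5, R = 7/30
Result: (7/6)/(s - 3) - (7/5)/(s - 2) + (7/30)/(s + 3)


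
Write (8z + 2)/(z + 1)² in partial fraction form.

(8z + 2) = α(z + 1) + β. At z = -1: β = 8·(-1) + 2 = -6. Coeff of z: α = 8
Result: 8/(z + 1) - 6/(z + 1)²


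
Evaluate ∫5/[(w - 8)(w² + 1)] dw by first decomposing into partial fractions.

Cover-up at w=8: α = 5/(8²+1) = 1/13. Coeff matching: β = -1/13, γ = -8/13. Decomposition: (1/13)/(w - 8) - ((1/13)w + 8/13)/(w² + 1). Integrate: linear → ln, quadratic → (1/2)ln + arctan: (1/13) ln|(w - 8)| - (1/26) ln(w² + 1) - (8/13) arctan(w) + C


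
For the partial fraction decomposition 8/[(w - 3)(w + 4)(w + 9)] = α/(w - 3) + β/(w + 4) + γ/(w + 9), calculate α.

Cover-up at w = 3: α = 8/[(3 + 4)(3 + 9)] = 8/[(7)(12)] = 8/84 = 2/21


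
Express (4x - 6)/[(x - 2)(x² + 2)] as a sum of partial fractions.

At x=2: A = (4·2 - 6)/(2² + 2) = 1/3. B = -A = -1/3, C = 4 - 2·A = 10/3
Result: (1/3)/(x - 2) - ((1/3)x - 10/3)/(x² + 2)


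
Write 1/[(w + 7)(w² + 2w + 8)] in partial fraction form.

Cover-up at w = -7: P = 1/((-7)² + 2·(-7) + 8) = 1/43. Then Q = -P = -1/43, R = -P·(2 - 7) = 5/43
Result: (1/43)/(w + 7) - ((1/43)w - 5/43)/(w² + 2w + 8)


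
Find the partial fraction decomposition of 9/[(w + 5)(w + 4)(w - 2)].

Using cover-up method: α = 9/7, β = -3/2, γ = 3/14
Result: (9/7)/(w + 5) - (3/2)/(w + 4) + (3/14)/(w - 2)


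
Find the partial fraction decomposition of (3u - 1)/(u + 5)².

(3u - 1) = P(u + 5) + Q. At u = -5: Q = 3·(-5) - 1 = -16. Coeff of u: P = 3
Result: 3/(u + 5) - 16/(u + 5)²


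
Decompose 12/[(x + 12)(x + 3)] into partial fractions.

12/(x + 12)(x + 3) = A/(x + 12) + B/(x + 3). A = 12/(-12 + 3) = -4/3, B = 12/(-3 + 12) = 4/3
Result: (-4/3)/(x + 12) + (4/3)/(x + 3)


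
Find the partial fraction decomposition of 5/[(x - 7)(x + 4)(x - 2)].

Using cover-up method: A = 1/11, B = 5/66, C = -1/6
Result: (1/11)/(x - 7) + (5/66)/(x + 4) - (1/6)/(x - 2)


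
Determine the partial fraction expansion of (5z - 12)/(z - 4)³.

(5z - 12) = α(z - 4)² + β(z - 4) + γ. At z = 4: γ = 5·4 - 12 = 8. Coefficients: α = 0, β = 5
Result: 5/(z - 4)² + 8/(z - 4)³


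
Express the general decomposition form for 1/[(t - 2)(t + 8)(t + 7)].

Three distinct linear factors: A/(t - 2) + B/(t + 8) + C/(t + 7)


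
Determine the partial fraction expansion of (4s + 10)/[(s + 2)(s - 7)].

At s=-2: P = (4·(-2) + 10)/(-2 - 7) = -2/9. At s=7: Q = (4·7 + 10)/(7 + 2) = 38/9
Result: (-2/9)/(s + 2) + (38/9)/(s - 7)


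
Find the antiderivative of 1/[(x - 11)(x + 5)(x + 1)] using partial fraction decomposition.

Cover-up: P = 1/192, Q = 1/64, R = -1/48. Decomposition: (1/192)/(x - 11) + (1/64)/(x + 5) - (1/48)/(x + 1). Integrate each term: (1/192) ln|(x - 11)| + (1/64) ln|(x + 5)| - (1/48) ln|(x + 1)| + C


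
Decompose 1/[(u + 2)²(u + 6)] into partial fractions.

Cover-up at u=-6: R = 1/(-6 + 2)² = 1/16. Cover-up at u=-2: Q = 1/(-2 + 6) = 1/4. Comparing u² coeff: P = -R = -1/16
Result: (-1/16)/(u + 2) + (1/4)/(u + 2)² + (1/16)/(u + 6)


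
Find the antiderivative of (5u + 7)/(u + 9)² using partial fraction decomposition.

Decompose: α = 5, β = 5·(-9) + 7 = -38, so (5u + 7)/(u + 9)² = 5/(u + 9) - 38/(u + 9)². Integrate: ∫ α/(u + 9) du = 5 ln|(u + 9)|; ∫ β/(u + 9)² du = 38/(u + 9). Sum: 5 ln|(u + 9)| + 38/(u + 9) + C


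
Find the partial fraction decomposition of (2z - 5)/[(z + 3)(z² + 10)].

At z=-3: A = (2·(-3) - 5)/((-3)² + 10) = -11/19. B = -A = 11/19, C = 2 - (-3)·A = 5/19
Result: (-11/19)/(z + 3) + ((11/19)z + 5/19)/(z² + 10)


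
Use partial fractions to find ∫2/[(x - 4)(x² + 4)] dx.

Cover-up at x=4: α = 2/(4²+4) = 1/10. Coeff matching: β = -1/10, γ = -2/5. Decomposition: (1/10)/(x - 4) - ((1/10)x + 2/5)/(x² + 4). Integrate: linear → ln, quadratic → (1/2)ln + arctan: (1/10) ln|(x - 4)| - (1/20) ln(x² + 4) - (1/5) arctan(x/2) + C


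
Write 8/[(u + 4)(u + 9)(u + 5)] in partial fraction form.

Using cover-up method: α = 8/5, β = 2/5, γ = -2
Result: (8/5)/(u + 4) + (2/5)/(u + 9) - 2/(u + 5)


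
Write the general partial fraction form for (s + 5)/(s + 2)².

Repeated linear factor: α/(s + 2) + β/(s + 2)²


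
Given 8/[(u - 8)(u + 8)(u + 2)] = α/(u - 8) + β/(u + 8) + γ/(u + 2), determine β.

Cover-up at u = -8: β = 8/[(-8 - 8)(-8 + 2)] = 8/[(-16)(-6)] = 8/96 = 1/12


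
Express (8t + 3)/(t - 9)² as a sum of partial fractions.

(8t + 3) = α(t - 9) + β. At t = 9: β = 8·9 + 3 = 75. Coeff of t: α = 8
Result: 8/(t - 9) + 75/(t - 9)²


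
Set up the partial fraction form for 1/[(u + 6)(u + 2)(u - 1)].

Three distinct linear factors: P/(u + 6) + Q/(u + 2) + R/(u - 1)


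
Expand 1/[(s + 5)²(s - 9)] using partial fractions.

Cover-up at s=9: C = 1/(9 + 5)² = 1/196. Cover-up at s=-5: B = 1/(-5 - 9) = -1/14. Comparing s² coeff: A = -C = -1/196
Result: (-1/196)/(s + 5) - (1/14)/(s + 5)² + (1/196)/(s - 9)


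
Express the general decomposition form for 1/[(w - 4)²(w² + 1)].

Repeated linear + quadratic: P/(w - 4) + Q/(w - 4)² + (Rw + S)/(w² + 1)


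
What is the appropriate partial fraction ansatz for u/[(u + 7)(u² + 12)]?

Linear + irreducible quadratic: α/(u + 7) + (βu + γ)/(u² + 12)


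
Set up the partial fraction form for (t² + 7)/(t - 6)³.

Repeated linear factor (power 3): P/(t - 6) + Q/(t - 6)² + R/(t - 6)³


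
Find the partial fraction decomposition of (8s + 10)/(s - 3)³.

(8s + 10) = α(s - 3)² + β(s - 3) + γ. At s = 3: γ = 8·3 + 10 = 34. Coefficients: α = 0, β = 8
Result: 8/(s - 3)² + 34/(s - 3)³


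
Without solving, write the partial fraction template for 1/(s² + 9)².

Repeated quadratic factor: (As + B)/(s² + 9) + (Cs + D)/(s² + 9)²
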